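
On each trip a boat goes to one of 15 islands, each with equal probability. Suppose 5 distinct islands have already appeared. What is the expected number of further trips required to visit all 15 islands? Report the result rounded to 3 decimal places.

43.935

With k distinct islands already seen, the next new one takes an expected 15/(15-k) trips.
Sum over k = 5,...,14: E = 15/10 + 15/9 + 15/8 + ... + 15/2 + 15/1 = 43.9345.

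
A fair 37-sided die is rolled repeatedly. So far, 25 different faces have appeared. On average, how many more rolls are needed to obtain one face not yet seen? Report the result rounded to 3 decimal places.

Each roll yields a new face with probability (37-25)/37 = 12/37, so the wait is geometric with mean 37/12.
E = 37/12 = 3.0833.

3.083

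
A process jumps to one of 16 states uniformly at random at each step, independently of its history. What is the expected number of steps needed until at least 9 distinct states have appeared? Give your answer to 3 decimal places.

With k distinct states already seen, the next new one arrives after an expected 16/(16-k) steps.
Sum over k = 0,...,8: E = 16/16 + 16/15 + 16/14 + ... + 16/9 + 16/8 = 12.6059.

12.606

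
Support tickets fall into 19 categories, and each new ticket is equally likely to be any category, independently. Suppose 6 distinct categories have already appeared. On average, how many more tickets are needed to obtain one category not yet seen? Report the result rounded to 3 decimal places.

1.462

Each ticket yields a new category with probability (19-6)/19 = 13/19, so the wait is geometric with mean 19/13.
E = 19/13 = 1.4615.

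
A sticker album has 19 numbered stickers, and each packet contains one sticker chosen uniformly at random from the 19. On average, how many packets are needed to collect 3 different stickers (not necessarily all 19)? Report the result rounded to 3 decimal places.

3.173

With k distinct stickers already seen, the next new one arrives after an expected 19/(19-k) packets.
Sum over k = 0,...,2: E = 19/19 + 19/18 + 19/17 = 3.1732.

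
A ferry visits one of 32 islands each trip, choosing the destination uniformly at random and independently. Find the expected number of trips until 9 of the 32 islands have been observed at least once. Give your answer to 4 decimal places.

10.3745

Going from k to k+1 distinct takes a geometric number of trips with mean 32/(32-k).
Sum over k = 0,...,8: E = 32/32 + 32/31 + 32/30 + ... + 32/25 + 32/24 = 10.37452.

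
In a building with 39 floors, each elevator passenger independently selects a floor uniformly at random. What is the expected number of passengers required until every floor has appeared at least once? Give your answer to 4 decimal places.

Split into phases: going from k distinct to k+1 distinct takes on average 39/(39-k) passengers.
E[T] = 39/39 + 39/38 + 39/37 + ... + 39/2 + 39/1 = 39·H_{39}.
H_{39} = 4.25354, so E[T] = 165.88818.

165.8882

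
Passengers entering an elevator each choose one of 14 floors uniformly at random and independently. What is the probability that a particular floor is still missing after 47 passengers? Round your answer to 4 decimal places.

0.0307

Each passenger misses the fixed floor with probability (14-1)/14 = 13/14, independently.
P(still missing after 47) = (13/14)^47 = 0.03071.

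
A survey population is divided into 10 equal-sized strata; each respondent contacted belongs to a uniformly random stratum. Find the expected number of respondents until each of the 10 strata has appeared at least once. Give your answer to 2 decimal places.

29.29

After k distinct strata have appeared, the next respondent gives a new one with probability (10-k)/10, so the expected wait for the (k+1)-th is 10/(10-k).
E[T] = 10/10 + 10/9 + 10/8 + ... + 10/2 + 10/1 = 10·H_{10}.
H_{10} = 2.929, so E[T] = 29.290.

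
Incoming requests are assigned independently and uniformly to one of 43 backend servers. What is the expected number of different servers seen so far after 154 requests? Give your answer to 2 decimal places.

41.85

For each server, P(seen in 154 requests) = 1 - (42/43)^154 = 0.973.
By linearity of expectation, E[distinct seen] = 43·(1 - (42/43)^154) = 41.853.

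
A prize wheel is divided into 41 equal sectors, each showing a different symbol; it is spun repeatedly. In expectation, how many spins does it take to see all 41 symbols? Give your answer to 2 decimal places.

Split into phases: going from k distinct to k+1 distinct takes on average 41/(41-k) spins.
E[T] = 41/41 + 41/40 + 41/39 + ... + 41/2 + 41/1 = 41·H_{41}.
H_{41} = 4.303, so E[T] = 176.420.

176.42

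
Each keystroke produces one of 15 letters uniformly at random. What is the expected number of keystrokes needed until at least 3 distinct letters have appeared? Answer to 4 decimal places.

Going from k to k+1 distinct takes a geometric number of keystrokes with mean 15/(15-k).
Sum over k = 0,...,2: E = 15/15 + 15/14 + 15/13 = 3.22527.

3.2253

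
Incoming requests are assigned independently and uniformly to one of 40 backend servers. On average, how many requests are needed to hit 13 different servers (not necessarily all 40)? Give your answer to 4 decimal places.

With k distinct servers already seen, the next new one arrives after an expected 40/(40-k) requests.
Sum over k = 0,...,12: E = 40/40 + 40/39 + 40/38 + ... + 40/29 + 40/28 = 15.48345.

15.4835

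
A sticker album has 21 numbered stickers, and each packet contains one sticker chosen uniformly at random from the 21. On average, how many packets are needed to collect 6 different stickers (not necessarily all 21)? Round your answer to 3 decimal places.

Going from k to k+1 distinct takes a geometric number of packets with mean 21/(21-k).
Sum over k = 0,...,5: E = 21/21 + 21/20 + 21/19 + 21/18 + 21/17 + 21/16 = 6.8697.

6.870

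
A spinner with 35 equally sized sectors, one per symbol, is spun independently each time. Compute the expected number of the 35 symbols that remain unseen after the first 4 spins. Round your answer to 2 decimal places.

For each symbol, P(unseen after 4) = (34/35)^4 = 0.891.
By linearity of expectation, E[unseen] = 35·(34/35)^4 = 31.168.

31.17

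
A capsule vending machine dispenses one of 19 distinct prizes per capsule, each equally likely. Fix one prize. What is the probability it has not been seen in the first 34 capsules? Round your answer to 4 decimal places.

On each capsule the fixed prize fails to appear with probability 18/19.
P(still missing after 34) = (18/19)^34 = 0.15909.

0.1591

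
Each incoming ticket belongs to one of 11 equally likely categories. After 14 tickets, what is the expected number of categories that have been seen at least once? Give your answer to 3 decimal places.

8.103

For each category, P(seen in 14 tickets) = 1 - (10/11)^14 = 0.7367.
By linearity of expectation, E[distinct seen] = 11·(1 - (10/11)^14) = 8.1034.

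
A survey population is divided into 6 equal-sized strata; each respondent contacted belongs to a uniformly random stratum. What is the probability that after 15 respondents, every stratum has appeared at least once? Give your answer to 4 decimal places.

0.6442

Let A_i be the event that stratum i is missing after 15 respondents. By inclusion–exclusion on the A_i,
P(all seen) = Σ_{j=0}^{6} (-1)^j C(6,j)((6-j)/6)^15
= 1.00000 - 0.38943 + 0.03425 - 0.00061 + 0.00000 - 0.00000 + 0.00000
= 0.64421.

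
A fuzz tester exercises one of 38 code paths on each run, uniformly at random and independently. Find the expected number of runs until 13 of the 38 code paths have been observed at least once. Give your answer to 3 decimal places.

15.654

Going from k to k+1 distinct takes a geometric number of runs with mean 38/(38-k).
Sum over k = 0,...,12: E = 38/38 + 38/37 + 38/36 + ... + 38/27 + 38/26 = 15.6539.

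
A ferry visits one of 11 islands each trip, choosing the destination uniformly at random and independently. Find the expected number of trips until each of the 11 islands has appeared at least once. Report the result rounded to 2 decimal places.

33.22

Split into phases: going from k distinct to k+1 distinct takes on average 11/(11-k) trips.
E[T] = 11/11 + 11/10 + 11/9 + ... + 11/2 + 11/1 = 11·H_{11}.
H_{11} = 3.020, so E[T] = 33.219.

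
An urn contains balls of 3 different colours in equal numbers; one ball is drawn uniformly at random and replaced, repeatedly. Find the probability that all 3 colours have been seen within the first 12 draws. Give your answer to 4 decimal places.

By inclusion–exclusion over which colours are missing,
P(all seen) = Σ_{j=0}^{3} (-1)^j C(3,j)((3-j)/3)^12
= 1.00000 - 0.02312 + 0.00001 - 0.00000
= 0.97688.

0.9769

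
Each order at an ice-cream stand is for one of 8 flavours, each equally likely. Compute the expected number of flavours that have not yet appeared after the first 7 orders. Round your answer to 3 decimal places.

For each flavour, P(unseen after 7) = (7/8)^7 = 0.3927.
By linearity of expectation, E[unseen] = 8·(7/8)^7 = 3.1416.

3.142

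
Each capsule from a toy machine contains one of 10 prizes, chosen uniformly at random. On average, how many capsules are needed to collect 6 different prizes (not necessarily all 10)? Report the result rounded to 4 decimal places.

8.4563

Going from k to k+1 distinct takes a geometric number of capsules with mean 10/(10-k).
Sum over k = 0,...,5: E = 10/10 + 10/9 + 10/8 + 10/7 + 10/6 + 10/5 = 8.45635.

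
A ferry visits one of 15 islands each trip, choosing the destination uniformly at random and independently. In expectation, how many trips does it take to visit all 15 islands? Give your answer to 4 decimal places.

The wait to go from k to k+1 distinct islands is geometric with mean 15/(15-k).
E[T] = 15/15 + 15/14 + 15/13 + ... + 15/2 + 15/1 = 15·H_{15}.
H_{15} = 3.31823, so E[T] = 49.77343.

49.7734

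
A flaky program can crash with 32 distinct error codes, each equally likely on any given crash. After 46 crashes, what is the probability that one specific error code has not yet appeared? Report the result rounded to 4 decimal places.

On each crash the fixed error code fails to appear with probability 31/32.
P(still missing after 46) = (31/32)^46 = 0.23213.

0.2321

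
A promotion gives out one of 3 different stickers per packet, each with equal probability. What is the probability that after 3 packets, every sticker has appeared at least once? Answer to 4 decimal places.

Let A_i be the event that sticker i is missing after 3 packets. By inclusion–exclusion on the A_i,
P(all seen) = Σ_{j=0}^{3} (-1)^j C(3,j)((3-j)/3)^3
= 1.00000 - 0.88889 + 0.11111 - 0.00000
= 0.22222.

0.2222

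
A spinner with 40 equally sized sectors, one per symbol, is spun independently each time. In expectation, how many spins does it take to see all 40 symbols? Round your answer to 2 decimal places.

Split into phases: going from k distinct to k+1 distinct takes on average 40/(40-k) spins.
E[T] = 40/40 + 40/39 + 40/38 + ... + 40/2 + 40/1 = 40·H_{40}.
H_{40} = 4.279, so E[T] = 171.142.

171.14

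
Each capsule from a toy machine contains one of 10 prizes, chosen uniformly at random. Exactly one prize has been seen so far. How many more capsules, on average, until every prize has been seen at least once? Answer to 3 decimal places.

28.290

The wait to go from k to k+1 distinct prizes is geometric with mean 10/(10-k).
Sum over k = 1,...,9: E = 10/9 + 10/8 + 10/7 + ... + 10/2 + 10/1 = 28.2897.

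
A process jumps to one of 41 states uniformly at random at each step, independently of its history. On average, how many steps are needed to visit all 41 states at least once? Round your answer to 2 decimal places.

176.42

Split into phases: going from k distinct to k+1 distinct takes on average 41/(41-k) steps.
E[T] = 41/41 + 41/40 + 41/39 + ... + 41/2 + 41/1 = 41·H_{41}.
H_{41} = 4.303, so E[T] = 176.420.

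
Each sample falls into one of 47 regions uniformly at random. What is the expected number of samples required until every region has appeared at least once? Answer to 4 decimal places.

208.5843

After k distinct regions have appeared, the next sample gives a new one with probability (47-k)/47, so the expected wait for the (k+1)-th is 47/(47-k).
E[T] = 47/47 + 47/46 + 47/45 + ... + 47/2 + 47/1 = 47·H_{47}.
H_{47} = 4.43796, so E[T] = 208.58430.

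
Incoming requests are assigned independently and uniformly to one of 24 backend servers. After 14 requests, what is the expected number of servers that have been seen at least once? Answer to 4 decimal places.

For each server, P(seen in 14 requests) = 1 - (23/24)^14 = 0.44890.
By linearity of expectation, E[distinct seen] = 24·(1 - (23/24)^14) = 10.77354.

10.7735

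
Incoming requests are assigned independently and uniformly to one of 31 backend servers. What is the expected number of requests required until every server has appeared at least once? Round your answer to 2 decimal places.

The wait to go from k to k+1 distinct servers is geometric with mean 31/(31-k).
E[T] = 31/31 + 31/30 + 31/29 + ... + 31/2 + 31/1 = 31·H_{31}.
H_{31} = 4.027, so E[T] = 124.845.

124.84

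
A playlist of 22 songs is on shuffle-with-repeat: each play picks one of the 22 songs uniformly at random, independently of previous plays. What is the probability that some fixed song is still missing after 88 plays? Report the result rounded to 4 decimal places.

0.0167

On each play the fixed song fails to appear with probability 21/22.
P(still missing after 88) = (21/22)^88 = 0.01668.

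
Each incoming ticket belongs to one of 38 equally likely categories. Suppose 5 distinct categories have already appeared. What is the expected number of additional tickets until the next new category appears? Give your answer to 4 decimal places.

The number of tickets until the next new category is geometric with success probability 33/38, so its mean is 38/33.
E = 38/33 = 1.15152.

1.1515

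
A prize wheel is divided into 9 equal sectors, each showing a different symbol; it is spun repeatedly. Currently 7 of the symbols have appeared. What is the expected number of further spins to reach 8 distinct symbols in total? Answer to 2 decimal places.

From k distinct to k+1 distinct takes on average 9/(9-k) spins.
Only the k = 7 term is needed: E = 9/2 = 4.500.

4.50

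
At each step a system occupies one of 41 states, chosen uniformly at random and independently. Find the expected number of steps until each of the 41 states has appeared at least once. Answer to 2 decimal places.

Split into phases: going from k distinct to k+1 distinct takes on average 41/(41-k) steps.
E[T] = 41/41 + 41/40 + 41/39 + ... + 41/2 + 41/1 = 41·H_{41}.
H_{41} = 4.303, so E[T] = 176.420.

176.42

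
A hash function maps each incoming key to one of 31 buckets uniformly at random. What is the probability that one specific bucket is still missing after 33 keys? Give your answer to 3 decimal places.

0.339

On each key the fixed bucket fails to appear with probability 30/31.
P(still missing after 33) = (30/31)^33 = 0.3389.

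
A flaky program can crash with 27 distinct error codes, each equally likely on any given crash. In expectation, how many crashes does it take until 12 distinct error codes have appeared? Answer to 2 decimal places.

15.48

With k distinct error codes already seen, the next new one arrives after an expected 27/(27-k) crashes.
Sum over k = 0,...,11: E = 27/27 + 27/26 + 27/25 + ... + 27/17 + 27/16 = 15.477.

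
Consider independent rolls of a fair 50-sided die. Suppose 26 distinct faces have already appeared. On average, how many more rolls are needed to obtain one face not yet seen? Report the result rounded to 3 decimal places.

The number of rolls until the next new face is geometric with success probability 24/50, so its mean is 50/24.
E = 50/24 = 2.0833.

2.083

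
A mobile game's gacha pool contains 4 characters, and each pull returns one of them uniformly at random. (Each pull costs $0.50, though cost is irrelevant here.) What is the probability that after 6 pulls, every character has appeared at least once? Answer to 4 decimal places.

0.3809

By inclusion–exclusion over which characters are missing,
P(all seen) = Σ_{j=0}^{4} (-1)^j C(4,j)((4-j)/4)^6
= 1.00000 - 0.71191 + 0.09375 - 0.00098 + 0.00000
= 0.38086.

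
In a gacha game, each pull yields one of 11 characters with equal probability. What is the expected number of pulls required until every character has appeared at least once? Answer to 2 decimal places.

After k distinct characters have appeared, the next pull gives a new one with probability (11-k)/11, so the expected wait for the (k+1)-th is 11/(11-k).
E[T] = 11/11 + 11/10 + 11/9 + ... + 11/2 + 11/1 = 11·H_{11}.
H_{11} = 3.020, so E[T] = 33.219.

33.22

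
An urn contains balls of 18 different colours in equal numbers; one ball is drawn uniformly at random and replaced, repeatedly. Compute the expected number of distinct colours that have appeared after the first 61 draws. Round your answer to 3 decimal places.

For each colour, P(seen in 61 draws) = 1 - (17/18)^61 = 0.9694.
By linearity of expectation, E[distinct seen] = 18·(1 - (17/18)^61) = 17.4491.

17.449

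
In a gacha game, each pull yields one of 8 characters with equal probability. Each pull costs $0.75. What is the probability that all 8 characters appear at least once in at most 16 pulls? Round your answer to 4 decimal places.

0.3068

Let A_i be the event that character i is missing after 16 pulls. By inclusion–exclusion on the A_i,
P(all seen) = Σ_{j=0}^{8} (-1)^j C(8,j)((8-j)/8)^16
= 1.00000 - 0.94454 + 0.28063 - 0.03036 + 0.00107 - 0.00001 + 0.00000 - 0.00000 + 0.00000
= 0.30680.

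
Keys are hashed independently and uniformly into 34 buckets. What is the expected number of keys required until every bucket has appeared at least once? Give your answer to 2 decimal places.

After k distinct buckets have appeared, the next key gives a new one with probability (34-k)/34, so the expected wait for the (k+1)-th is 34/(34-k).
E[T] = 34/34 + 34/33 + 34/32 + ... + 34/2 + 34/1 = 34·H_{34}.
H_{34} = 4.118, so E[T] = 140.019.

140.02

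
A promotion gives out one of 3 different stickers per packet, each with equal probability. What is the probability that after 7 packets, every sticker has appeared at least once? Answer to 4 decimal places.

0.8258

By inclusion–exclusion over which stickers are missing,
P(all seen) = Σ_{j=0}^{3} (-1)^j C(3,j)((3-j)/3)^7
= 1.00000 - 0.17558 + 0.00137 - 0.00000
= 0.82579.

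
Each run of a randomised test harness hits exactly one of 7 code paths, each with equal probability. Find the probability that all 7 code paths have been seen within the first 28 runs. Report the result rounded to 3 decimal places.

0.908

Let A_i be the event that code path i is missing after 28 runs. By inclusion–exclusion on the A_i,
P(all seen) = Σ_{j=0}^{7} (-1)^j C(7,j)((7-j)/7)^28
= 1.0000 - 0.0935 + 0.0017 - 0.0000 + 0.0000 - 0.0000 + 0.0000 - 0.0000
= 0.9082.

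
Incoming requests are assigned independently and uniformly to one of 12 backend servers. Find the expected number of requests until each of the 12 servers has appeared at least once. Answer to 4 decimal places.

The wait to go from k to k+1 distinct servers is geometric with mean 12/(12-k).
E[T] = 12/12 + 12/11 + 12/10 + ... + 12/2 + 12/1 = 12·H_{12}.
H_{12} = 3.10321, so E[T] = 37.23853.

37.2385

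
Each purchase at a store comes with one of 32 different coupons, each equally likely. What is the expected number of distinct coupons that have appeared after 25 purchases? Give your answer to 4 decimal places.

For each coupon, P(seen in 25 purchases) = 1 - (31/32)^25 = 0.54784.
By linearity of expectation, E[distinct seen] = 32·(1 - (31/32)^25) = 17.53086.

17.5309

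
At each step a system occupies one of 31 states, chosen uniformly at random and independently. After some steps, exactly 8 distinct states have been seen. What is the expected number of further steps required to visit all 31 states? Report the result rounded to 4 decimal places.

From k distinct to k+1 distinct takes on average 31/(31-k) steps.
Sum over k = 8,...,30: E = 31/23 + 31/22 + 31/21 + ... + 31/2 + 31/1 = 115.76304.

115.7630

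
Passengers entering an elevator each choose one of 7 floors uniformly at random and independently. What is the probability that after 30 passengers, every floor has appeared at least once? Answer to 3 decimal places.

0.932

Let A_i be the event that floor i is missing after 30 passengers. By inclusion–exclusion on the A_i,
P(all seen) = Σ_{j=0}^{7} (-1)^j C(7,j)((7-j)/7)^30
= 1.0000 - 0.0687 + 0.0009 - 0.0000 + 0.0000 - 0.0000 + 0.0000 - 0.0000
= 0.9322.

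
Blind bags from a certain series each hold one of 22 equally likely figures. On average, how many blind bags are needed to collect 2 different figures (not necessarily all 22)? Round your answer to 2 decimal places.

With k distinct figures already seen, the next new one arrives after an expected 22/(22-k) blind bags.
Sum over k = 0,...,1: E = 22/22 + 22/21 = 2.048.

2.05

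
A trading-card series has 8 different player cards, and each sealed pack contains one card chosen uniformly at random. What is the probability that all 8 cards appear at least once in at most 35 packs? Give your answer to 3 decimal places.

Let A_i be the event that card i is missing after 35 packs. By inclusion–exclusion on the A_i,
P(all seen) = Σ_{j=0}^{8} (-1)^j C(8,j)((8-j)/8)^35
= 1.0000 - 0.0747 + 0.0012 - 0.0000 + 0.0000 - 0.0000 + 0.0000 - 0.0000 + 0.0000
= 0.9265.

0.926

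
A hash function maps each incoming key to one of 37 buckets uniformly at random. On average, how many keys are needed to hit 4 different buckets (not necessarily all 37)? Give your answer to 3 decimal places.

With k distinct buckets already seen, the next new one arrives after an expected 37/(37-k) keys.
Sum over k = 0,...,3: E = 37/37 + 37/36 + 37/35 + 37/34 = 4.1732.

4.173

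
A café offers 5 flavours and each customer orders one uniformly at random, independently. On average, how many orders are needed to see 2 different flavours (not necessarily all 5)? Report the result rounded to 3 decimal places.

2.250

With k distinct flavours already seen, the next new one arrives after an expected 5/(5-k) orders.
Sum over k = 0,...,1: E = 5/5 + 5/4 = 2.2500.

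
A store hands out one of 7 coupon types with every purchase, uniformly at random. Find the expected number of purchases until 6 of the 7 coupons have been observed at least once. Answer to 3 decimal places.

Going from k to k+1 distinct takes a geometric number of purchases with mean 7/(7-k).
Sum over k = 0,...,5: E = 7/7 + 7/6 + 7/5 + 7/4 + 7/3 + 7/2 = 11.1500.

11.150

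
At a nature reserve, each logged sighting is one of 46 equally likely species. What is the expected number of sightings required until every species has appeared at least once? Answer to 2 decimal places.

The wait to go from k to k+1 distinct species is geometric with mean 46/(46-k).
E[T] = 46/46 + 46/45 + 46/44 + ... + 46/2 + 46/1 = 46·H_{46}.
H_{46} = 4.417, so E[T] = 203.168.

203.17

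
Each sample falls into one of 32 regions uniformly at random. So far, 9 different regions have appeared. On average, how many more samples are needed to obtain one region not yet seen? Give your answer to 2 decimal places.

1.39

Each sample yields a new region with probability (32-9)/32 = 23/32, so the wait is geometric with mean 32/23.
E = 32/23 = 1.391.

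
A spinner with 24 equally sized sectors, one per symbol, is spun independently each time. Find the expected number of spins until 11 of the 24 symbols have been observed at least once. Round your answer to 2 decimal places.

14.30

With k distinct symbols already seen, the next new one arrives after an expected 24/(24-k) spins.
Sum over k = 0,...,10: E = 24/24 + 24/23 + 24/22 + ... + 24/15 + 24/14 = 14.300.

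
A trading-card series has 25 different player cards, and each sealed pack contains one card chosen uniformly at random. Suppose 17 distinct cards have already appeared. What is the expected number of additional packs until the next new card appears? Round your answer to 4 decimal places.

3.1250

The number of packs until the next new card is geometric with success probability 8/25, so its mean is 25/8.
E = 25/8 = 3.12500.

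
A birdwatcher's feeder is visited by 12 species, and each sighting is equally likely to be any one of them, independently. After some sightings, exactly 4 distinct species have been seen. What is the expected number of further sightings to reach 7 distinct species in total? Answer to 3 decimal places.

From k distinct to k+1 distinct takes on average 12/(12-k) sightings.
Sum over k = 4,...,6: E = 12/8 + 12/7 + 12/6 = 5.2143.

5.214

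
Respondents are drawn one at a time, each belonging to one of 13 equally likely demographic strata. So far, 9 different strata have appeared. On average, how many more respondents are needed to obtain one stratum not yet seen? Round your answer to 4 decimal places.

Each respondent yields a new stratum with probability (13-9)/13 = 4/13, so the wait is geometric with mean 13/4.
E = 13/4 = 3.25000.

3.2500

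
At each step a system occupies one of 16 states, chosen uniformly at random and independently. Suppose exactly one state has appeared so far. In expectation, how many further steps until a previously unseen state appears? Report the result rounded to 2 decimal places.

1.07

Each step yields a new state with probability (16-1)/16 = 15/16, so the wait is geometric with mean 16/15.
E = 16/15 = 1.067.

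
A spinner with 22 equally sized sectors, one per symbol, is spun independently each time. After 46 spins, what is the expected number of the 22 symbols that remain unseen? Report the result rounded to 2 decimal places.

2.59

For each symbol, P(unseen after 46) = (21/22)^46 = 0.118.
By linearity of expectation, E[unseen] = 22·(21/22)^46 = 2.589.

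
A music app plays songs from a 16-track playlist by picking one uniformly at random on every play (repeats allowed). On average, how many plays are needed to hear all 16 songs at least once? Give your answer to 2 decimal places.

54.09

The wait to go from k to k+1 distinct songs is geometric with mean 16/(16-k).
E[T] = 16/16 + 16/15 + 16/14 + ... + 16/2 + 16/1 = 16·H_{16}.
H_{16} = 3.381, so E[T] = 54.092.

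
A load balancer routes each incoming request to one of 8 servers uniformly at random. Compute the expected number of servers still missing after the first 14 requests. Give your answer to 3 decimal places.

1.234

For each server, P(unseen after 14) = (7/8)^14 = 0.1542.
By linearity of expectation, E[unseen] = 8·(7/8)^14 = 1.2337.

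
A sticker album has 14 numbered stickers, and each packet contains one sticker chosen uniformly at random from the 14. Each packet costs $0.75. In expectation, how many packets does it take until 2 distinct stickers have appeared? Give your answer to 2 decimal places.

2.08

With k distinct stickers already seen, the next new one arrives after an expected 14/(14-k) packets.
Sum over k = 0,...,1: E = 14/14 + 14/13 = 2.077.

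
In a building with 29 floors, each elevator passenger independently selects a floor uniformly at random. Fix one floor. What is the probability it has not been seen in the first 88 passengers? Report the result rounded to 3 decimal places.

On each passenger the fixed floor fails to appear with probability 28/29.
P(still missing after 88) = (28/29)^88 = 0.0456.

0.046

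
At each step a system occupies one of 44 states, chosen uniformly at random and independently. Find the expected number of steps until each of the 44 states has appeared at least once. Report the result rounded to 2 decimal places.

192.40

After k distinct states have appeared, the next step gives a new one with probability (44-k)/44, so the expected wait for the (k+1)-th is 44/(44-k).
E[T] = 44/44 + 44/43 + 44/42 + ... + 44/2 + 44/1 = 44·H_{44}.
H_{44} = 4.373, so E[T] = 192.400.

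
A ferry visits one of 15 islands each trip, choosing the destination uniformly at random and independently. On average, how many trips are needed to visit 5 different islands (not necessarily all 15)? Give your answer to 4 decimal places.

5.8389

With k distinct islands already seen, the next new one arrives after an expected 15/(15-k) trips.
Sum over k = 0,...,4: E = 15/15 + 15/14 + 15/13 + 15/12 + 15/11 = 5.83891.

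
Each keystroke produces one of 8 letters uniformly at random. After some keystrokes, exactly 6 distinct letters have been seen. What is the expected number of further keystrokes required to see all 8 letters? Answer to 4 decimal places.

12.0000

With k distinct letters already seen, the next new one takes an expected 8/(8-k) keystrokes.
Sum over k = 6,...,7: E = 8/2 + 8/1 = 12.00000.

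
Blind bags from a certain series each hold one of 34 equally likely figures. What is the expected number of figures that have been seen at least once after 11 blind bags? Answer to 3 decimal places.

9.517

For each figure, P(seen in 11 blind bags) = 1 - (33/34)^11 = 0.2799.
By linearity of expectation, E[distinct seen] = 34·(1 - (33/34)^11) = 9.5170.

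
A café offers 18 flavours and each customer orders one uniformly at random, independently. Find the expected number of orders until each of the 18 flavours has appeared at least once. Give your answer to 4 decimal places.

The wait to go from k to k+1 distinct flavours is geometric with mean 18/(18-k).
E[T] = 18/18 + 18/17 + 18/16 + ... + 18/2 + 18/1 = 18·H_{18}.
H_{18} = 3.49511, so E[T] = 62.91195.

62.9119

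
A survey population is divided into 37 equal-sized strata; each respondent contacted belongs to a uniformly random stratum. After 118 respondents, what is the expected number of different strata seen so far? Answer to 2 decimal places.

35.54

For each stratum, P(seen in 118 respondents) = 1 - (36/37)^118 = 0.961.
By linearity of expectation, E[distinct seen] = 37·(1 - (36/37)^118) = 35.541.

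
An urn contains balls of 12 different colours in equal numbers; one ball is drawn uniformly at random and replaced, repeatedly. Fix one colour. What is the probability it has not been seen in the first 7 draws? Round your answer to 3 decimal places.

0.544

Each draw misses the fixed colour with probability (12-1)/12 = 11/12, independently.
P(still missing after 7) = (11/12)^7 = 0.5439.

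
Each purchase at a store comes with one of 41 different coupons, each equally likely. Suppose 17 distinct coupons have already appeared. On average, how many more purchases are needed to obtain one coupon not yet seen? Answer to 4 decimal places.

Each purchase yields a new coupon with probability (41-17)/41 = 24/41, so the wait is geometric with mean 41/24.
E = 41/24 = 1.70833.

1.7083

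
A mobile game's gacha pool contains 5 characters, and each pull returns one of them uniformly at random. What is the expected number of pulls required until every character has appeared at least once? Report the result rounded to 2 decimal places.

Split into phases: going from k distinct to k+1 distinct takes on average 5/(5-k) pulls.
E[T] = 5/5 + 5/4 + 5/3 + 5/2 + 5/1 = 5·H_{5}.
H_{5} = 2.283, so E[T] = 11.417.

11.42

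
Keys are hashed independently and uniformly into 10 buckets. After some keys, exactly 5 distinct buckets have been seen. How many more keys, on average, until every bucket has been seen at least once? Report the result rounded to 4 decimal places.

With k distinct buckets already seen, the next new one takes an expected 10/(10-k) keys.
Sum over k = 5,...,9: E = 10/5 + 10/4 + 10/3 + 10/2 + 10/1 = 22.83333.

22.8333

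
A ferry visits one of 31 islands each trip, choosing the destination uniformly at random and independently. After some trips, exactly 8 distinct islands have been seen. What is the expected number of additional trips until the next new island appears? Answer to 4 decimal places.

The number of trips until the next new island is geometric with success probability 23/31, so its mean is 31/23.
E = 31/23 = 1.34783.

1.3478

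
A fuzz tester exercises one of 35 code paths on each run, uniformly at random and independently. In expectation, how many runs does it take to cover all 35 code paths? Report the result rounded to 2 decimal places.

145.14

After k distinct code paths have appeared, the next run gives a new one with probability (35-k)/35, so the expected wait for the (k+1)-th is 35/(35-k).
E[T] = 35/35 + 35/34 + 35/33 + ... + 35/2 + 35/1 = 35·H_{35}.
H_{35} = 4.147, so E[T] = 145.137.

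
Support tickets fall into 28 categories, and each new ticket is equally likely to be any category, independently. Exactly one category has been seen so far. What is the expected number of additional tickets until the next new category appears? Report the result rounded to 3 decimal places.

1.037

The number of tickets until the next new category is geometric with success probability 27/28, so its mean is 28/27.
E = 28/27 = 1.0370.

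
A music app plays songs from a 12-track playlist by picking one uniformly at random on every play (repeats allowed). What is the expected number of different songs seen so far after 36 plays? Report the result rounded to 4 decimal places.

11.4766

For each song, P(seen in 36 plays) = 1 - (11/12)^36 = 0.95639.
By linearity of expectation, E[distinct seen] = 12·(1 - (11/12)^36) = 11.47665.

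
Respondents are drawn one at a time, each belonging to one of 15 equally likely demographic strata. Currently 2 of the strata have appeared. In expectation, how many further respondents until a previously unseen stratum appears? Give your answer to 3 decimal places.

1.154

Each respondent yields a new stratum with probability (15-2)/15 = 13/15, so the wait is geometric with mean 15/13.
E = 15/13 = 1.1538.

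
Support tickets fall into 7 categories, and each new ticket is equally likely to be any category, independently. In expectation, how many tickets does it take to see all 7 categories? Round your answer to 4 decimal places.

The wait to go from k to k+1 distinct categories is geometric with mean 7/(7-k).
E[T] = 7/7 + 7/6 + 7/5 + ... + 7/2 + 7/1 = 7·H_{7}.
H_{7} = 2.59286, so E[T] = 18.15000.

18.1500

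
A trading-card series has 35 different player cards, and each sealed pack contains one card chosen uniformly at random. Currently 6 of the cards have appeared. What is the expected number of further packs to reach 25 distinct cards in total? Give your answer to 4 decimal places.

With k distinct cards already seen, the next new one takes an expected 35/(35-k) packs.
Sum over k = 6,...,24: E = 35/29 + 35/28 + 35/27 + ... + 35/12 + 35/11 = 36.14399.

36.1440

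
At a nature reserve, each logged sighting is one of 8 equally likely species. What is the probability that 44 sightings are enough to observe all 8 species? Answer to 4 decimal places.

0.9776

Let A_i be the event that species i is missing after 44 sightings. By inclusion–exclusion on the A_i,
P(all seen) = Σ_{j=0}^{8} (-1)^j C(8,j)((8-j)/8)^44
= 1.00000 - 0.02246 + 0.00009 - 0.00000 + 0.00000 - 0.00000 + 0.00000 - 0.00000 + 0.00000
= 0.97763.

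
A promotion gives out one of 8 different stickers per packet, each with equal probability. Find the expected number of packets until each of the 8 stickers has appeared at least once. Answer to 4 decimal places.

After k distinct stickers have appeared, the next packet gives a new one with probability (8-k)/8, so the expected wait for the (k+1)-th is 8/(8-k).
E[T] = 8/8 + 8/7 + 8/6 + ... + 8/2 + 8/1 = 8·H_{8}.
H_{8} = 2.71786, so E[T] = 21.74286.

21.7429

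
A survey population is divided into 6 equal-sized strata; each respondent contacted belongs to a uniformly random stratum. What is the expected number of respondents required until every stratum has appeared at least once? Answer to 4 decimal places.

14.7000

Split into phases: going from k distinct to k+1 distinct takes on average 6/(6-k) respondents.
E[T] = 6/6 + 6/5 + 6/4 + 6/3 + 6/2 + 6/1 = 6·H_{6}.
H_{6} = 2.45000, so E[T] = 14.70000.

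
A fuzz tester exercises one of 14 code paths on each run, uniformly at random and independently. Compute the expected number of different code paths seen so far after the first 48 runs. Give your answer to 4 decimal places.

For each code path, P(seen in 48 runs) = 1 - (13/14)^48 = 0.97148.
By linearity of expectation, E[distinct seen] = 14·(1 - (13/14)^48) = 13.60073.

13.6007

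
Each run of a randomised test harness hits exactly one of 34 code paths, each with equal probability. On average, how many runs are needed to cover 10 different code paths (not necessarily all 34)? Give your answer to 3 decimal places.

Going from k to k+1 distinct takes a geometric number of runs with mean 34/(34-k).
Sum over k = 0,...,9: E = 34/34 + 34/33 + 34/32 + ... + 34/26 + 34/25 = 11.6366.

11.637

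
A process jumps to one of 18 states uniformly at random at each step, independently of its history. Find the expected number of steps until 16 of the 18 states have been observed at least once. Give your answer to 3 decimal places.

Going from k to k+1 distinct takes a geometric number of steps with mean 18/(18-k).
Sum over k = 0,...,15: E = 18/18 + 18/17 + 18/16 + ... + 18/4 + 18/3 = 35.9119.

35.912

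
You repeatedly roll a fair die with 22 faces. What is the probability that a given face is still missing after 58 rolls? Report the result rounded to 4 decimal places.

On each roll the fixed face fails to appear with probability 21/22.
P(still missing after 58) = (21/22)^58 = 0.06733.

0.0673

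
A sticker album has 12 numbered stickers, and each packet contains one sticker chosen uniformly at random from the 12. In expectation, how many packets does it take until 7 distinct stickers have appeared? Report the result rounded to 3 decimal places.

With k distinct stickers already seen, the next new one arrives after an expected 12/(12-k) packets.
Sum over k = 0,...,6: E = 12/12 + 12/11 + 12/10 + ... + 12/7 + 12/6 = 9.8385.

9.839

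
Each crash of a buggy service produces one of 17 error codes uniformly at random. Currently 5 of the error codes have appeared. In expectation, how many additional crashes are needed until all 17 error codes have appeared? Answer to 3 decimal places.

With k distinct error codes already seen, the next new one takes an expected 17/(17-k) crashes.
Sum over k = 5,...,16: E = 17/12 + 17/11 + 17/10 + ... + 17/2 + 17/1 = 52.7546.

52.755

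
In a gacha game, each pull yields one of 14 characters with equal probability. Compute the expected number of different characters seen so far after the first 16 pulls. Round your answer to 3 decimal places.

9.723

For each character, P(seen in 16 pulls) = 1 - (13/14)^16 = 0.6945.
By linearity of expectation, E[distinct seen] = 14·(1 - (13/14)^16) = 9.7227.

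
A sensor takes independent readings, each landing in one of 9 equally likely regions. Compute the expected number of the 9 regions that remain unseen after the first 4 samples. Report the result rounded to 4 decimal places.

For each region, P(unseen after 4) = (8/9)^4 = 0.62430.
By linearity of expectation, E[unseen] = 9·(8/9)^4 = 5.61866.

5.6187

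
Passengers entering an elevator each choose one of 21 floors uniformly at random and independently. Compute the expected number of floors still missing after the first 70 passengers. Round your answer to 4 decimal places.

0.6902

For each floor, P(unseen after 70) = (20/21)^70 = 0.03287.
By linearity of expectation, E[unseen] = 21·(20/21)^70 = 0.69019.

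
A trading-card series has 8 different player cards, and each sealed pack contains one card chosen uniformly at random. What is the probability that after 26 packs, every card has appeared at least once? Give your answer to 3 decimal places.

By inclusion–exclusion over which cards are missing,
P(all seen) = Σ_{j=0}^{8} (-1)^j C(8,j)((8-j)/8)^26
= 1.0000 - 0.2485 + 0.0158 - 0.0003 + 0.0000 - 0.0000 + 0.0000 - 0.0000 + 0.0000
= 0.7670.

0.767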